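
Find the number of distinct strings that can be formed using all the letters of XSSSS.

XSSSS has 5 letters with S appearing 4 times.
So there are 5! / (4!) = 5 distinguishable arrangements.

5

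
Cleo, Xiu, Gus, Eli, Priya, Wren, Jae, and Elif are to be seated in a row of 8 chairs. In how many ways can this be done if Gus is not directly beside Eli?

Of the 8! = 40320 arrangements, those with Gus and Eli adjacent number 2 × 7! = 10080 (treat the pair as a block with 2 internal orders).
So 40320 − 10080 = 30240 arrangements keep them apart.

30240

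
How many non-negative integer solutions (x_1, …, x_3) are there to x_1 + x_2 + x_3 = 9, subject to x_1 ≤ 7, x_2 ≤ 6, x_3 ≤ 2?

18

By stars and bars, unrestricted non-negative solutions to x_1+…+x_3 = 9 number C(9+2,2) = 55.
Subtract solutions that violate a single cap (substitute x_i' = x_i − (cap_i+1)): x_1 ≥ 8 gives C(3,2) = 3; x_2 ≥ 7 gives C(4,2) = 6; x_3 ≥ 3 gives C(8,2) = 28. Together 37.
No two caps can be exceeded simultaneously, so the pair terms are all 0.
By inclusion–exclusion the count is 55 − 37 + 0 = 18.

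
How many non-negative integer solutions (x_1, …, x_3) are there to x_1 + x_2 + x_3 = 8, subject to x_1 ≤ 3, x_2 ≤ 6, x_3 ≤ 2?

9

By stars and bars, unrestricted non-negative solutions to x_1+…+x_3 = 8 number C(8+2,2) = 45.
Subtract solutions that violate a single cap (substitute x_i' = x_i − (cap_i+1)): x_1 ≥ 4 gives C(6,2) = 15; x_2 ≥ 7 gives C(3,2) = 3; x_3 ≥ 3 gives C(7,2) = 21. Together 39.
Add back pairs where two caps are both exceeded: 0 + 3 + 0 = 3.
By inclusion–exclusion the count is 45 − 39 + 3 = 9.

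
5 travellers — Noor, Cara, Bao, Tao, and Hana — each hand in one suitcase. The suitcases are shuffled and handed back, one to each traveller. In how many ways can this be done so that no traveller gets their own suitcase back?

Count assignments avoiding every fixed point. For any j of the 5 travellers fixed to their own suitcase, the other 5−j can be arranged in (5−j)! ways.
By inclusion–exclusion this is Σ_{j=0}^{5} (−1)^j C(5,j)·(5−j)!.
Computing: 120 − 120 + 60 − 20 + 5 − 1 = 44.

44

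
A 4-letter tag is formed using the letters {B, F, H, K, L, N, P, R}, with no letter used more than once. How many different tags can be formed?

1680

With no repetition, fill the 4 letters in order: 8 choices, then 7, down to 5.
8 × 7 × 6 × 5 = 1680.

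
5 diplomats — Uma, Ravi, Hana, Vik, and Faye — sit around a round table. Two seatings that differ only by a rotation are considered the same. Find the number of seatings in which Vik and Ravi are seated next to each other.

12

Treat {Vik, Ravi} as one unit (2 internal orders) and seat the resulting 4 units around the table: (3)! circular arrangements.
So 2 × (3)! = 2 × 6 = 12.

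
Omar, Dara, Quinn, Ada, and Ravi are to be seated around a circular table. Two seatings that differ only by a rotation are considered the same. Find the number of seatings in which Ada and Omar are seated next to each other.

12

Glue Ada and Omar into a block (2 internal orders). Seating 4 units around a circle gives (3)! arrangements.
So 2 × (3)! = 2 × 6 = 12.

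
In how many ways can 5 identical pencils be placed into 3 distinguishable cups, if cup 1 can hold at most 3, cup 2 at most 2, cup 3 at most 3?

Without the upper bounds there are C(7,2) = 21 ways to split 5 among 3 cups.
Subtract solutions that violate a single cap (substitute x_i' = x_i − (cap_i+1)): x_1 ≥ 4 gives C(3,2) = 3; x_2 ≥ 3 gives C(4,2) = 6; x_3 ≥ 4 gives C(3,2) = 3. Together 12.
No two caps can be exceeded simultaneously, so the pair terms are all 0.
By inclusion–exclusion the count is 21 − 12 + 0 = 9.

9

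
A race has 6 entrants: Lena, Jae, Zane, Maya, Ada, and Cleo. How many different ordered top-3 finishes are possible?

120

This is an ordered selection of 3 from 6: P(6,3).
That gives 6 × 5 × 4 = 120.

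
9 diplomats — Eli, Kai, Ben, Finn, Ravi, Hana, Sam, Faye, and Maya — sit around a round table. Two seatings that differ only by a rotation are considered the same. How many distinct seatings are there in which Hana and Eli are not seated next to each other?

30240

Without the restriction there are (8)! = 40320 seatings.
Seatings with Hana beside Eli: treat them as a block with 2 internal orders, giving 2 × (7)! = 10080.
Subtracting, 40320 − 10080 = 30240.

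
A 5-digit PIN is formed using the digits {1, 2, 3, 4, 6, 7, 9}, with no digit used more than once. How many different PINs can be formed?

Choose and order 5 of the 7 symbols: the first digit has 7 options, the next 6, and so on down to 3.
That product is 7 × 6 × 5 × 4 × 3 = 2520.

2520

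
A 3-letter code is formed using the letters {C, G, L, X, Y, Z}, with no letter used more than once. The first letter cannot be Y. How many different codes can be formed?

100

The first letter has 6−1 = 5 choices (anything except Y).
The remaining 2 letters are filled from the other 5 symbols without repetition: 5 × 4 = 20.
Total: 5 × 20 = 100.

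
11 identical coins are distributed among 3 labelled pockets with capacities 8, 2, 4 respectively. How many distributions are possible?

9

Ignoring the caps, the number of non-negative solutions to x_1+…+x_3 = 11 is C(13,2) = 78.
Subtract solutions that violate a single cap (substitute x_i' = x_i − (cap_i+1)): x_1 ≥ 9 gives C(4,2) = 6; x_2 ≥ 3 gives C(10,2) = 45; x_3 ≥ 5 gives C(8,2) = 28. Together 79.
Add back pairs where two caps are both exceeded: 0 + 0 + 10 = 10.
By inclusion–exclusion the count is 78 − 79 + 10 = 9.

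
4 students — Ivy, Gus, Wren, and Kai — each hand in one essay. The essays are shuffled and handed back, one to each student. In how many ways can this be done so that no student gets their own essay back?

9

Count assignments avoiding every fixed point. For any j of the 4 students fixed to their own essay, the other 4−j can be arranged in (4−j)! ways.
By inclusion–exclusion this is Σ_{j=0}^{4} (−1)^j C(4,j)·(4−j)!.
Computing: 24 − 24 + 12 − 4 + 1 = 9.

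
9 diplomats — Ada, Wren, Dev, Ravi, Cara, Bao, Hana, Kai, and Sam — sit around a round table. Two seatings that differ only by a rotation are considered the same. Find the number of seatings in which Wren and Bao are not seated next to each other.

All circular seatings of 9 people number (8)! = 40320.
Those with Wren next to Bao: fuse the pair into one unit and seat 8 units around a circle — 2·(7)! = 10080.
Subtracting, 40320 − 10080 = 30240.

30240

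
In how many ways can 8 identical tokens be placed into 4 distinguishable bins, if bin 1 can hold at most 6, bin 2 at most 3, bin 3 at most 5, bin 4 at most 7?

115

Ignoring the caps, the number of non-negative solutions to x_1+…+x_4 = 8 is C(11,3) = 165.
Subtract solutions that violate a single cap (substitute x_i' = x_i − (cap_i+1)): x_1 ≥ 7 gives C(4,3) = 4; x_2 ≥ 4 gives C(7,3) = 35; x_3 ≥ 6 gives C(5,3) = 10; x_4 ≥ 8 gives C(3,3) = 1. Together 50.
No two caps can be exceeded simultaneously, so the pair terms are all 0.
By inclusion–exclusion the count is 165 − 50 + 0 = 115.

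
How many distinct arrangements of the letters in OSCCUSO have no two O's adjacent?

450

Total arrangements of OSCCUSO: 7!/(2!·2!·2!) = 630.
If the two O's are adjacent, glue them into one block, leaving 6 items to arrange: (6)!/(2!·2!) = 180 ways.
Subtracting, 630 − 180 = 450 arrangements keep the O's apart.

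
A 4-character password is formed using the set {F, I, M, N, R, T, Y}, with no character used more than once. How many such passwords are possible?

840

With no repetition, fill the 4 characters in order: 7 choices, then 6, down to 4.
7 × 6 × 5 × 4 = 840.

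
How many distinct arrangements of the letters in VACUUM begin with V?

With the first slot taken by V, it remains to arrange the other 5 letters (ACUUM).
Those 5 letters have U appearing twice, giving (5)!/(2!) = 60.

60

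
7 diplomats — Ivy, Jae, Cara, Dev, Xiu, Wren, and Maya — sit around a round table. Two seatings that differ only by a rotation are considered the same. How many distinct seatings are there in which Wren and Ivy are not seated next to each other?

480

All circular seatings of 7 people number (6)! = 720.
Seatings with Wren beside Ivy: treat them as a block with 2 internal orders, giving 2 × (5)! = 240.
Subtracting, 720 − 240 = 480.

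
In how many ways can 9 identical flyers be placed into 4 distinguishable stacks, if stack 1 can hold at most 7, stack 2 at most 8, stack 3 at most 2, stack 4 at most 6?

121

Ignoring the caps, the number of non-negative solutions to x_1+…+x_4 = 9 is C(12,3) = 220.
Subtract solutions that violate a single cap (substitute x_i' = x_i − (cap_i+1)): x_1 ≥ 8 gives C(4,3) = 4; x_2 ≥ 9 gives C(3,3) = 1; x_3 ≥ 3 gives C(9,3) = 84; x_4 ≥ 7 gives C(5,3) = 10. Together 99.
No two caps can be exceeded simultaneously, so the pair terms are all 0.
By inclusion–exclusion the count is 220 − 99 + 0 = 121.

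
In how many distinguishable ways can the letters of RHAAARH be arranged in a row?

210

The 7 letters of RHAAARH have repeats: A appearing 3 times, H appearing twice, and R appearing twice.
Dividing 7! = 5040 by 3!·2!·2! = 24 for the repeated letters gives 210.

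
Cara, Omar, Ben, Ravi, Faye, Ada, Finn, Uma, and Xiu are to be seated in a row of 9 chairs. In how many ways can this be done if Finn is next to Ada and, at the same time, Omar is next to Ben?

20160

Treat {Finn,Ada} as one block (2 orders) and {Omar,Ben} as another (2 orders).
That leaves 7 units to arrange: 2 × 2 × 7! = 4 × 5040 = 20160.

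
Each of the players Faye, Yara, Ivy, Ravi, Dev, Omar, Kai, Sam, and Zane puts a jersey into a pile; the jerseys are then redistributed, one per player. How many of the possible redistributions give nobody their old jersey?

133496

This is the derangement count D_9: permutations of 9 items with no fixed point.
By inclusion–exclusion this is Σ_{j=0}^{9} (−1)^j C(9,j)·(9−j)!.
Computing: 362880 − 362880 + 181440 − 60480 + 15120 − 3024 + 504 − 72 + 9 − 1 = 133496.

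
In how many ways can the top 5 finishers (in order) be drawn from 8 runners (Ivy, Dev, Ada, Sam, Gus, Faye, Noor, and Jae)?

6720

This is an ordered selection of 5 from 8: P(8,5).
That gives 8 × 7 × 6 × 5 × 4 = 6720.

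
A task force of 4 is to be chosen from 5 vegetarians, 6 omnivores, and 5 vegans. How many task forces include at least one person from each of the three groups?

975

Total 4-person selections from all 16: C(16,4) = 1820.
Subtract selections that omit an entire group: no vegetarians → C(11,4) = 330; no omnivores → C(10,4) = 210; no vegans → C(11,4) = 330.
Add back selections omitting two groups (i.e. drawn from a single group): C(5,4) + C(6,4) + C(5,4) = 25.
By inclusion–exclusion: 1820 − 870 + 25 = 975.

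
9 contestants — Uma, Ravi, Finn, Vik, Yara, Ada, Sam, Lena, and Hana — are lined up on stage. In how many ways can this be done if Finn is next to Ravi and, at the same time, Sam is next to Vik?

Treat {Finn,Ravi} as one block (2 orders) and {Sam,Vik} as another (2 orders).
That leaves 7 units to arrange: 2 × 2 × 7! = 4 × 5040 = 20160.

20160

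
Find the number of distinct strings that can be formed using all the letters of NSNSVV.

Letter multiplicities in NSNSVV: N×2, S×2, V×2.
Dividing 6! = 720 by 2!·2!·2! = 8 for the repeated letters gives 90.

90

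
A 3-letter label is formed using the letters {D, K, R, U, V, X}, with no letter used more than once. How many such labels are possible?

120

Choose and order 3 of the 6 symbols: the first letter has 6 options, the next 5, then 4.
6 × 5 × 4 = 120.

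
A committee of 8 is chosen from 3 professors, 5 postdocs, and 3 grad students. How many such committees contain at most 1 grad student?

25

Split by how many grad students are chosen (0 through 1).
Sum: C(3,0)·C(8,8) + C(3,1)·C(8,7) = 1 + 24 = 25.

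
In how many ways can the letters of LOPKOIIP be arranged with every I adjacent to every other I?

Treat the 2 copies of I as a single block. The multiset to arrange is then {II, K, L, O, O, P, P}, 7 items in all.
That gives (7)!/(2!·2!) = 1260 arrangements.

1260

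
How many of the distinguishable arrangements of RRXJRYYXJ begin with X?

1680

Fix X in the first position and arrange the remaining 8 letters.
Those 8 letters have J appearing twice, R appearing 3 times, and Y appearing twice, giving (8)!/(3!·2!·2!) = 1680.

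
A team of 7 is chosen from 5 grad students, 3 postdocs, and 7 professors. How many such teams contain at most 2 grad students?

3690

Split by how many grad students are chosen (0 through 2).
Sum: C(5,0)·C(10,7) + C(5,1)·C(10,6) + C(5,2)·C(10,5) = 120 + 1050 + 2520 = 3690.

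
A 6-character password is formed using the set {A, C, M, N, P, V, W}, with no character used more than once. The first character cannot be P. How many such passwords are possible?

4320

The first character has 7−1 = 6 choices (anything except P).
The remaining 5 characters are filled from the other 6 symbols without repetition: 6 × 5 × 4 × 3 × 2 = 720.
Total: 6 × 720 = 4320.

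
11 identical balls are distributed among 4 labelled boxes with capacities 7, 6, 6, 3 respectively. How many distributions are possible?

156

Without the upper bounds there are C(14,3) = 364 ways to split 11 among 4 boxes.
Subtract solutions that violate a single cap (substitute x_i' = x_i − (cap_i+1)): x_1 ≥ 8 gives C(6,3) = 20; x_2 ≥ 7 gives C(7,3) = 35; x_3 ≥ 7 gives C(7,3) = 35; x_4 ≥ 4 gives C(10,3) = 120. Together 210.
Add back pairs where two caps are both exceeded: 0 + 0 + 0 + 0 + 1 + 1 = 2.
By inclusion–exclusion the count is 364 − 210 + 2 = 156.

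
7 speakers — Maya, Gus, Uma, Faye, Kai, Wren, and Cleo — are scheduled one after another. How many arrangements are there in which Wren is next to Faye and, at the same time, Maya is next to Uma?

Treat {Wren,Faye} as one block (2 orders) and {Maya,Uma} as another (2 orders).
That leaves 5 units to arrange: 2 × 2 × 5! = 4 × 120 = 480.

480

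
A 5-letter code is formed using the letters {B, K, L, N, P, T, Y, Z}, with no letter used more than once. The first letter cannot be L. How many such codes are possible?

The first letter has 8−1 = 7 choices (anything except L).
The remaining 4 letters are filled from the other 7 symbols without repetition: 7 × 6 × 5 × 4 = 840.
Total: 7 × 840 = 5880.

5880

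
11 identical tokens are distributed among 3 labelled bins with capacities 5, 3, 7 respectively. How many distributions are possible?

14

Ignoring the caps, the number of non-negative solutions to x_1+…+x_3 = 11 is C(13,2) = 78.
Subtract solutions that violate a single cap (substitute x_i' = x_i − (cap_i+1)): x_1 ≥ 6 gives C(7,2) = 21; x_2 ≥ 4 gives C(9,2) = 36; x_3 ≥ 8 gives C(5,2) = 10. Together 67.
Add back pairs where two caps are both exceeded: 3 + 0 + 0 = 3.
By inclusion–exclusion the count is 78 − 67 + 3 = 14.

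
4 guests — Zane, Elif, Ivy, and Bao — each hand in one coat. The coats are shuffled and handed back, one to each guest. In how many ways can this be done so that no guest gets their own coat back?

Count assignments avoiding every fixed point. For any j of the 4 guests fixed to their own coat, the other 4−j can be arranged in (4−j)! ways.
By inclusion–exclusion this is Σ_{j=0}^{4} (−1)^j C(4,j)·(4−j)!.
Computing: 24 − 24 + 12 − 4 + 1 = 9.

9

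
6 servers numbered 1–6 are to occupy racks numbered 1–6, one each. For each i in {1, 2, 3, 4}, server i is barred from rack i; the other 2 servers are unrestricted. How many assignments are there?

362

Let Aᵢ (for 1 ≤ i ≤ 4) be the placements that put server i in its forbidden rack. Any j of these fix j positions, leaving (6−j)! ways to fill the rest, and there are C(4,j) ways to pick which j.
By inclusion–exclusion, the number of valid placements is Σ_{j=0}^{4} (−1)^j C(4,j)·(6−j)!.
Computing: 720 − 480 + 144 − 24 + 2 = 362.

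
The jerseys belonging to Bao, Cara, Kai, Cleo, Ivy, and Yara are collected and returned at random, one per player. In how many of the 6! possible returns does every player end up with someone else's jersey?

Count assignments avoiding every fixed point. For any j of the 6 players fixed to their old jersey, the other 6−j can be arranged in (6−j)! ways.
By inclusion–exclusion this is Σ_{j=0}^{6} (−1)^j C(6,j)·(6−j)!.
Computing: 720 − 720 + 360 − 120 + 30 − 6 + 1 = 265.

265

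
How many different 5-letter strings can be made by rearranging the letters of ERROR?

Letter multiplicities in ERROR: E×1, O×1, R×3.
The number of distinct arrangements is 5!/(3!) = 120/6 = 20.

20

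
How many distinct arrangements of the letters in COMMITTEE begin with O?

Fix O in the first position and arrange the remaining 8 letters.
Those 8 letters have E appearing twice, M appearing twice, and T appearing twice, giving (8)!/(2!·2!·2!) = 5040.

5040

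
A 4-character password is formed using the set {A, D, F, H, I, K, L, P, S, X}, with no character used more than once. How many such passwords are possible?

With no repetition, fill the 4 characters in order: 10 choices, then 9, down to 7.
10 × 9 × 8 × 7 = 5040.

5040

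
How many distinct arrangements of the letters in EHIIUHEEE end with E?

1680

Fix E in the last position and arrange the remaining 8 letters.
Those 8 letters have E appearing 3 times, H appearing twice, and I appearing twice, giving (8)!/(3!·2!·2!) = 1680.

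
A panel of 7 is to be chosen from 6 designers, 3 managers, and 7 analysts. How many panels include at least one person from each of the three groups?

9569

With no constraint there are C(16,7) = 11440 possible selections.
Selections missing a whole group: no designers → C(10,7) = 120; no managers → C(13,7) = 1716; no analysts → C(9,7) = 36.
Add back selections omitting two groups (i.e. drawn from a single group): C(6,7) + C(3,7) + C(7,7) = 1.
By inclusion–exclusion: 11440 − 1872 + 1 = 9569.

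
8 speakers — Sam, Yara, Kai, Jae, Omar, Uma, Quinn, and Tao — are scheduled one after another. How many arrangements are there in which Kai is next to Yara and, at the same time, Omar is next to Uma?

2880

Treat {Kai,Yara} as one block (2 orders) and {Omar,Uma} as another (2 orders).
That leaves 6 units to arrange: 2 × 2 × 6! = 4 × 720 = 2880.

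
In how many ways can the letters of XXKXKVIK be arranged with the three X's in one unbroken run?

Treat the 3 copies of X as a single block. The multiset to arrange is then {XXX, I, K, K, K, V}, 6 items in all.
That gives (6)!/(3!) = 120 arrangements.

120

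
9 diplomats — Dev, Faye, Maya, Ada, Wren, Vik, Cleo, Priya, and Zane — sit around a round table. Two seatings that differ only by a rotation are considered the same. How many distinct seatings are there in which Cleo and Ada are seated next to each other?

Treat {Cleo, Ada} as one unit (2 internal orders) and seat the resulting 8 units around the table: (7)! circular arrangements.
So 2 × (7)! = 2 × 5040 = 10080.

10080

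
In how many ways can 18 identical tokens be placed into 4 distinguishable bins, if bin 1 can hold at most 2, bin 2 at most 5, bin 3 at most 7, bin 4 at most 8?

31

Ignoring the caps, the number of non-negative solutions to x_1+…+x_4 = 18 is C(21,3) = 1330.
Subtract solutions that violate a single cap (substitute x_i' = x_i − (cap_i+1)): x_1 ≥ 3 gives C(18,3) = 816; x_2 ≥ 6 gives C(15,3) = 455; x_3 ≥ 8 gives C(13,3) = 286; x_4 ≥ 9 gives C(12,3) = 220. Together 1777.
Add back pairs where two caps are both exceeded: 220 + 120 + 84 + 35 + 20 + 4 = 483.
Subtract triples: 4 + 1 + 0 + 0 = 5.
By inclusion–exclusion the count is 1330 − 1777 + 483 − 5 = 31.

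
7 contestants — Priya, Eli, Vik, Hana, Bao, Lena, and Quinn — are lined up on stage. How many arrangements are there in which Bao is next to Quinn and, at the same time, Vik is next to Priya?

480

Treat {Bao,Quinn} as one block (2 orders) and {Vik,Priya} as another (2 orders).
That leaves 5 units to arrange: 2 × 2 × 5! = 4 × 120 = 480.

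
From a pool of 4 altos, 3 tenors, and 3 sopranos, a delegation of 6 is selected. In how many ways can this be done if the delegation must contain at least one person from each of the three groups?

Total 6-person selections from all 10: C(10,6) = 210.
Subtract selections that omit an entire group: no altos → C(6,6) = 1; no tenors → C(7,6) = 7; no sopranos → C(7,6) = 7.
Add back selections omitting two groups (i.e. drawn from a single group): C(4,6) + C(3,6) + C(3,6) = 0.
By inclusion–exclusion: 210 − 15 + 0 = 195.

195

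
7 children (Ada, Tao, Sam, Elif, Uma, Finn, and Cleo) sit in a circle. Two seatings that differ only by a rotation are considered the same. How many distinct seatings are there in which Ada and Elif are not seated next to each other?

All circular seatings of 7 people number (6)! = 720.
Those with Ada next to Elif: fuse the pair into one unit and seat 6 units around a circle — 2·(5)! = 240.
Subtracting, 720 − 240 = 480.

480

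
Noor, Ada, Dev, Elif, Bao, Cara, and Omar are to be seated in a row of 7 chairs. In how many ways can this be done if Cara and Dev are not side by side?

3600

There are 7! = 5040 arrangements in all. If Cara and Dev are adjacent, merging them into one block gives 2·(6)! = 1440 arrangements.
So 5040 − 1440 = 3600 arrangements keep them apart.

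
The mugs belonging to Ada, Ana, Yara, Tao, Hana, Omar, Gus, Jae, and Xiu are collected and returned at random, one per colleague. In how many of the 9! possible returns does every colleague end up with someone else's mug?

Count assignments avoiding every fixed point. For any j of the 9 colleagues fixed to their own mug, the other 9−j can be arranged in (9−j)! ways.
By inclusion–exclusion this is Σ_{j=0}^{9} (−1)^j C(9,j)·(9−j)!.
Computing: 362880 − 362880 + 181440 − 60480 + 15120 − 3024 + 504 − 72 + 9 − 1 = 133496.

133496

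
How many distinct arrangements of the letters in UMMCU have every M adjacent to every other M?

Treat the 2 copies of M as a single block. The multiset to arrange is then {MM, C, U, U}, 4 items in all.
That gives (4)!/(2!) = 12 arrangements.

12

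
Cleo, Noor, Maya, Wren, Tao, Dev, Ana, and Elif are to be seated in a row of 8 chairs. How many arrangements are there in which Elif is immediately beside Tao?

10080

Treat {Elif, Tao} as a single unit. There are 7 units to order, and the pair itself can be ordered 2 ways.
So the count is 2·(7)! = 10080.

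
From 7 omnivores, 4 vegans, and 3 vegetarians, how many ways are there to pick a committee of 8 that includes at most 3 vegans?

2793

Split by how many vegans are chosen (0 through 3).
Sum: C(4,0)·C(10,8) + C(4,1)·C(10,7) + C(4,2)·C(10,6) + C(4,3)·C(10,5) = 45 + 480 + 1260 + 1008 = 2793.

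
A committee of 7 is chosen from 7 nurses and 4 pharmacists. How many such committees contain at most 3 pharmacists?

295

Split by how many pharmacists are chosen (0 through 3).
Sum: C(4,0)·C(7,7) + C(4,1)·C(7,6) + C(4,2)·C(7,5) + C(4,3)·C(7,4) = 1 + 28 + 126 + 140 = 295.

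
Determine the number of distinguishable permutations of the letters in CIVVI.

CIVVI has 5 letters with I appearing twice and V appearing twice.
So there are 5! / (2!·2!) = 30 distinguishable arrangements.

30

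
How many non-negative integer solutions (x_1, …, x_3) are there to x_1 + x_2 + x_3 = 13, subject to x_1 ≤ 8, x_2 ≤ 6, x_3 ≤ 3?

14

Without the upper bounds there are C(15,2) = 105 ways to split 13 among 3 variables.
Subtract solutions that violate a single cap (substitute x_i' = x_i − (cap_i+1)): x_1 ≥ 9 gives C(6,2) = 15; x_2 ≥ 7 gives C(8,2) = 28; x_3 ≥ 4 gives C(11,2) = 55. Together 98.
Add back pairs where two caps are both exceeded: 0 + 1 + 6 = 7.
By inclusion–exclusion the count is 105 − 98 + 7 = 14.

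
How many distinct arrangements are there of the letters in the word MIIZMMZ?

210

Letter multiplicities in MIIZMMZ: I×2, M×3, Z×2.
The number of distinct arrangements is 7!/(3!·2!·2!) = 5040/24 = 210.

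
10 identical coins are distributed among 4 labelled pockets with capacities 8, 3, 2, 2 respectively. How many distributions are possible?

Without the upper bounds there are C(13,3) = 286 ways to split 10 among 4 pockets.
Subtract solutions that violate a single cap (substitute x_i' = x_i − (cap_i+1)): x_1 ≥ 9 gives C(4,3) = 4; x_2 ≥ 4 gives C(9,3) = 84; x_3 ≥ 3 gives C(10,3) = 120; x_4 ≥ 3 gives C(10,3) = 120. Together 328.
Add back pairs where two caps are both exceeded: 0 + 0 + 0 + 20 + 20 + 35 = 75.
Subtract triples: 0 + 0 + 0 + 1 = 1.
By inclusion–exclusion the count is 286 − 328 + 75 − 1 = 32.

32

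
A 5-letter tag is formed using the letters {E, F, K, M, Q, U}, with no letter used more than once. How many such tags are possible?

720

Choose and order 5 of the 6 symbols: the first letter has 6 options, the next 5, and so on down to 2.
That product is 6 × 5 × 4 × 3 × 2 = 720.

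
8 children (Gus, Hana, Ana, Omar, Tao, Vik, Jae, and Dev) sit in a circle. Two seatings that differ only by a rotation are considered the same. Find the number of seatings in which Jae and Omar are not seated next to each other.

Without the restriction there are (7)! = 5040 seatings.
Seatings with Jae beside Omar: treat them as a block with 2 internal orders, giving 2 × (6)! = 1440.
Subtracting, 5040 − 1440 = 3600.

3600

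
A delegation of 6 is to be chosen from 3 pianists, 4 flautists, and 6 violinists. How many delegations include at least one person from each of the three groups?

Unrestricted: C(13,6) = 1716 ways to pick any 6 of the 13.
Selections missing a whole group: no pianists → C(10,6) = 210; no flautists → C(9,6) = 84; no violinists → C(7,6) = 7.
Add back selections omitting two groups (i.e. drawn from a single group): C(3,6) + C(4,6) + C(6,6) = 1.
By inclusion–exclusion: 1716 − 301 + 1 = 1416.

1416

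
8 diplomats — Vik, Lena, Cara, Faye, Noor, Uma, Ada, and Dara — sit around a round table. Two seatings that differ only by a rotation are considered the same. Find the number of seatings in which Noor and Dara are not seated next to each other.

3600

Without the restriction there are (7)! = 5040 seatings.
Those with Noor next to Dara: fuse the pair into one unit and seat 7 units around a circle — 2·(6)! = 1440.
Subtracting, 5040 − 1440 = 3600.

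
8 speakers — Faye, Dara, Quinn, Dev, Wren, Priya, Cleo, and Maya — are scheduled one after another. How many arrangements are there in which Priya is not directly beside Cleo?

30240

Of the 8! = 40320 arrangements, those with Priya and Cleo adjacent number 2 × 7! = 10080 (treat the pair as a block with 2 internal orders).
Complementary counting: 40320 − 10080 = 30240.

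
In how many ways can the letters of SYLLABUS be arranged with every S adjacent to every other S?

2520

Treat the 2 copies of S as a single block. The multiset to arrange is then {SS, A, B, L, L, U, Y}, 7 items in all.
That gives (7)!/(2!) = 2520 arrangements.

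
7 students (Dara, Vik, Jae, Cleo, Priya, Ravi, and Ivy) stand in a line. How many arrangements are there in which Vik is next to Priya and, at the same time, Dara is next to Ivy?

Treat {Vik,Priya} as one block (2 orders) and {Dara,Ivy} as another (2 orders).
That leaves 5 units to arrange: 2 × 2 × 5! = 4 × 120 = 480.

480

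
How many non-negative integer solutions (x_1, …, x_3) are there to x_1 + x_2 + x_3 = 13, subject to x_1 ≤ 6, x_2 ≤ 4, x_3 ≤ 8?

Ignoring the caps, the number of non-negative solutions to x_1+…+x_3 = 13 is C(15,2) = 105.
Subtract solutions that violate a single cap (substitute x_i' = x_i − (cap_i+1)): x_1 ≥ 7 gives C(8,2) = 28; x_2 ≥ 5 gives C(10,2) = 45; x_3 ≥ 9 gives C(6,2) = 15. Together 88.
Add back pairs where two caps are both exceeded: 3 + 0 + 0 = 3.
By inclusion–exclusion the count is 105 − 88 + 3 = 20.

20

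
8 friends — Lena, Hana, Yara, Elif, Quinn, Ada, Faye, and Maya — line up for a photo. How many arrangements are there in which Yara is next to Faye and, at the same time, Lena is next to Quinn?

2880

Treat {Yara,Faye} as one block (2 orders) and {Lena,Quinn} as another (2 orders).
That leaves 6 units to arrange: 2 × 2 × 6! = 4 × 720 = 2880.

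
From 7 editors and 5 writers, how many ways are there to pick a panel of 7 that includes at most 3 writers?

596

Split by how many writers are chosen (0 through 3).
Sum: C(5,0)·C(7,7) + C(5,1)·C(7,6) + C(5,2)·C(7,5) + C(5,3)·C(7,4) = 1 + 35 + 210 + 350 = 596.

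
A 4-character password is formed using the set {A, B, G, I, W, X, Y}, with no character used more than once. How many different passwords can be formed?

840

Choose and order 4 of the 7 symbols: the first character has 7 options, the next 6, then 5, 4.
That product is 7 × 6 × 5 × 4 = 840.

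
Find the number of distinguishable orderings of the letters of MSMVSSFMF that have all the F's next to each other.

Treat the 2 copies of F as a single block. The multiset to arrange is then {FF, M, M, M, S, S, S, V}, 8 items in all.
That gives (8)!/(3!·3!) = 1120 arrangements.

1120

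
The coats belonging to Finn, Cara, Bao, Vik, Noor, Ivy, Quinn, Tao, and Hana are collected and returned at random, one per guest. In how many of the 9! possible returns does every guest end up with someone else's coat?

This is the derangement count D_9: permutations of 9 items with no fixed point.
By inclusion–exclusion this is Σ_{j=0}^{9} (−1)^j C(9,j)·(9−j)!.
Computing: 362880 − 362880 + 181440 − 60480 + 15120 − 3024 + 504 − 72 + 9 − 1 = 133496.

133496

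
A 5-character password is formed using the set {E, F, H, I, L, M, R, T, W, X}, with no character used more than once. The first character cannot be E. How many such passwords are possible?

The first character has 10−1 = 9 choices (anything except E).
The remaining 4 characters are filled from the other 9 symbols without repetition: 9 × 8 × 7 × 6 = 3024.
Total: 9 × 3024 = 27216.

27216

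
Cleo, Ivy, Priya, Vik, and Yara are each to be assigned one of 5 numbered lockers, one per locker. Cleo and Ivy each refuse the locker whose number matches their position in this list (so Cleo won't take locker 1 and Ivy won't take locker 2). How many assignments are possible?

Let Aᵢ (for i ∈ {1, 2}) be the placements that put person i in their forbidden locker. Any j of these fix j positions, leaving (5−j)! ways to fill the rest, and there are C(2,j) ways to pick which j.
By inclusion–exclusion, the number of valid placements is Σ_{j=0}^{2} (−1)^j C(2,j)·(5−j)!.
Computing: 120 − 48 + 6 = 78.

78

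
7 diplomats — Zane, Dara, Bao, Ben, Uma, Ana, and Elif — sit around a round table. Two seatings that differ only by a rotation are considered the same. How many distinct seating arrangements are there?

720

Around a circle, 7 distinct people have 7!/7 = (6)! = 720 rotationally distinct seatings.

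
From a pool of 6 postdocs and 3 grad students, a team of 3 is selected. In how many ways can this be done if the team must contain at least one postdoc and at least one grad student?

63

Unrestricted: C(9,3) = 84 ways to pick any 3 of the 9.
Selections missing a whole group: no postdocs → C(3,3) = 1; no grad students → C(6,3) = 20.
Both groups omitted at once is impossible, so 84 − 21 = 63.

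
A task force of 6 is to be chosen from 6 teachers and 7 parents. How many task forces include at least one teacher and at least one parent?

With no constraint there are C(13,6) = 1716 possible selections.
Selections missing a whole group: no teachers → C(7,6) = 7; no parents → C(6,6) = 1.
Both groups omitted at once is impossible, so 1716 − 8 = 1708.

1708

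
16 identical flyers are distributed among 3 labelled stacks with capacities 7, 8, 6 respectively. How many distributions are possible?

21

Without the upper bounds there are C(18,2) = 153 ways to split 16 among 3 stacks.
Subtract solutions that violate a single cap (substitute x_i' = x_i − (cap_i+1)): x_1 ≥ 8 gives C(10,2) = 45; x_2 ≥ 9 gives C(9,2) = 36; x_3 ≥ 7 gives C(11,2) = 55. Together 136.
Add back pairs where two caps are both exceeded: 0 + 3 + 1 = 4.
By inclusion–exclusion the count is 153 − 136 + 4 = 21.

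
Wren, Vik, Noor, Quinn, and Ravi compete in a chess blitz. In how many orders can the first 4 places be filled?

There are 5 choices for 1st place, 4 for 2nd, and so on down to 2 for position 4.
That gives 5 × 4 × 3 × 2 = 120.

120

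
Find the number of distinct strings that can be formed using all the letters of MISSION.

1260

The 7 letters of MISSION have repeats: I appearing twice and S appearing twice.
So there are 7! / (2!·2!) = 1260 distinguishable arrangements.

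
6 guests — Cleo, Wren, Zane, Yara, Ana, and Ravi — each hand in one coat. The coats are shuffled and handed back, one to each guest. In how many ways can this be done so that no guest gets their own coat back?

265

Count assignments avoiding every fixed point. For any j of the 6 guests fixed to their own coat, the other 6−j can be arranged in (6−j)! ways.
By inclusion–exclusion this is Σ_{j=0}^{6} (−1)^j C(6,j)·(6−j)!.
Computing: 720 − 720 + 360 − 120 + 30 − 6 + 1 = 265.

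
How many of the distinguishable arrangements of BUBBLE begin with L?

Fix L in the first position and arrange the remaining 5 letters.
Those 5 letters have B appearing 3 times, giving (5)!/(3!) = 20.

20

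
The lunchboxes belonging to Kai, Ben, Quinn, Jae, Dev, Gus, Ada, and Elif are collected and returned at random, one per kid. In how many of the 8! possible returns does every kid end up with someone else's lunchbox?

14833

Count assignments avoiding every fixed point. For any j of the 8 kids fixed to their own lunchbox, the other 8−j can be arranged in (8−j)! ways.
By inclusion–exclusion this is Σ_{j=0}^{8} (−1)^j C(8,j)·(8−j)!.
Computing: 40320 − 40320 + 20160 − 6720 + 1680 − 336 + 56 − 8 + 1 = 14833.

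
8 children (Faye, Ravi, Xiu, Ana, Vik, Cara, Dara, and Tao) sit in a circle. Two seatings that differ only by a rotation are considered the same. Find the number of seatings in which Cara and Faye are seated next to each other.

1440

Glue Cara and Faye into a block (2 internal orders). Seating 7 units around a circle gives (6)! arrangements.
So 2 × (6)! = 2 × 720 = 1440.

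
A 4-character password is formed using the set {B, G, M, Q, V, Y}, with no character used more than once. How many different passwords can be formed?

With no repetition, fill the 4 characters in order: 6 choices, then 5, down to 3.
That product is 6 × 5 × 4 × 3 = 360.

360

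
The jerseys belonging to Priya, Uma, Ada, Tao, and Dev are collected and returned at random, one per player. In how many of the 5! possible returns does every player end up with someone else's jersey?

Let Aᵢ be the assignments in which player i gets their old jersey. We want the size of the complement of A₁∪…∪A_5.
By inclusion–exclusion this is Σ_{j=0}^{5} (−1)^j C(5,j)·(5−j)!.
Computing: 120 − 120 + 60 − 20 + 5 − 1 = 44.

44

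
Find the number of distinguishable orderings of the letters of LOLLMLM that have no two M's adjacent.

There are 7!/(4!·2!) = 105 arrangements of LOLLMLM in total.
If the two M's are adjacent, glue them into one block, leaving 6 items to arrange: (6)!/(4!) = 30 ways.
Hence 105 − 30 = 75.

75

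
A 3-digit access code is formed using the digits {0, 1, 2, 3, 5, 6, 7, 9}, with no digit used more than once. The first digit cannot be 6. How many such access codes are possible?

294

The first digit has 8−1 = 7 choices (anything except 6).
The remaining 2 digits are filled from the other 7 symbols without repetition: 7 × 6 = 42.
Total: 7 × 42 = 294.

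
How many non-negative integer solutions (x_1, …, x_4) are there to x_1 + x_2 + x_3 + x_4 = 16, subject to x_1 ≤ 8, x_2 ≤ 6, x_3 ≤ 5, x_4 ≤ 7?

217

By stars and bars, unrestricted non-negative solutions to x_1+…+x_4 = 16 number C(16+3,3) = 969.
Subtract solutions that violate a single cap (substitute x_i' = x_i − (cap_i+1)): x_1 ≥ 9 gives C(10,3) = 120; x_2 ≥ 7 gives C(12,3) = 220; x_3 ≥ 6 gives C(13,3) = 286; x_4 ≥ 8 gives C(11,3) = 165. Together 791.
Add back pairs where two caps are both exceeded: 1 + 4 + 0 + 20 + 4 + 10 = 39.
By inclusion–exclusion the count is 969 − 791 + 39 = 217.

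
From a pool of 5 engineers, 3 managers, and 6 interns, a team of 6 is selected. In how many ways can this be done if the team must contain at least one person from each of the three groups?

2430

With no constraint there are C(14,6) = 3003 possible selections.
Selections missing a whole group: no engineers → C(9,6) = 84; no managers → C(11,6) = 462; no interns → C(8,6) = 28.
Add back selections omitting two groups (i.e. drawn from a single group): C(5,6) + C(3,6) + C(6,6) = 1.
By inclusion–exclusion: 3003 − 574 + 1 = 2430.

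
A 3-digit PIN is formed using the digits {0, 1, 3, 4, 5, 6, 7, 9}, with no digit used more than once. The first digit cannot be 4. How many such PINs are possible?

The first digit has 8−1 = 7 choices (anything except 4).
The remaining 2 digits are filled from the other 7 symbols without repetition: 7 × 6 = 42.
Total: 7 × 42 = 294.

294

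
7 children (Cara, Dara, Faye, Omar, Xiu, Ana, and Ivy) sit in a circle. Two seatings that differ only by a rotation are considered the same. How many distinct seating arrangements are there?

720

Seat Cara anywhere (absorbing the rotational symmetry), then permute the other 6: (6)! = 720.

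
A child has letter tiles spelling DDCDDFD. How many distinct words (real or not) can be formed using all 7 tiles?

Letter multiplicities in DDCDDFD: C×1, D×5, F×1.
Dividing 7! = 5040 by 5! = 120 for the repeated letters gives 42.

42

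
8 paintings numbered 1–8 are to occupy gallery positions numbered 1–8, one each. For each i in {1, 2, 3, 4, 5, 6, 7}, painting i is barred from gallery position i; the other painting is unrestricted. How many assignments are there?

16687

Let Aᵢ (for 1 ≤ i ≤ 7) be the placements that put painting i in its forbidden gallery position. Any j of these fix j positions, leaving (8−j)! ways to fill the rest, and there are C(7,j) ways to pick which j.
By inclusion–exclusion, the number of valid placements is Σ_{j=0}^{7} (−1)^j C(7,j)·(8−j)!.
Computing: 40320 − 35280 + 15120 − 4200 + 840 − 126 + 14 − 1 = 16687.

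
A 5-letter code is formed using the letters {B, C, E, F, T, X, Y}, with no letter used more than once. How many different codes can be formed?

2520

With no repetition, fill the 5 letters in order: 7 choices, then 6, down to 3.
That product is 7 × 6 × 5 × 4 × 3 = 2520.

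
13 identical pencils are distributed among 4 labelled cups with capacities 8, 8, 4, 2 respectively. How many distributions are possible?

Without the upper bounds there are C(16,3) = 560 ways to split 13 among 4 cups.
Subtract solutions that violate a single cap (substitute x_i' = x_i − (cap_i+1)): x_1 ≥ 9 gives C(7,3) = 35; x_2 ≥ 9 gives C(7,3) = 35; x_3 ≥ 5 gives C(11,3) = 165; x_4 ≥ 3 gives C(13,3) = 286. Together 521.
Add back pairs where two caps are both exceeded: 0 + 0 + 4 + 0 + 4 + 56 = 64.
By inclusion–exclusion the count is 560 − 521 + 64 = 103.

103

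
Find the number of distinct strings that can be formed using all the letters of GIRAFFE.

Letter multiplicities in GIRAFFE: A×1, E×1, F×2, G×1, I×1, R×1.
So there are 7! / (2!) = 2520 distinguishable arrangements.

2520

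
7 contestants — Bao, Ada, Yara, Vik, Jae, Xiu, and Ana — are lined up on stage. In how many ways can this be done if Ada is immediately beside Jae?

Glue Ada and Jae into one block (2 internal orders), leaving 6 units to arrange in a row.
That gives 2 × 6! = 2 × 720 = 1440.

1440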